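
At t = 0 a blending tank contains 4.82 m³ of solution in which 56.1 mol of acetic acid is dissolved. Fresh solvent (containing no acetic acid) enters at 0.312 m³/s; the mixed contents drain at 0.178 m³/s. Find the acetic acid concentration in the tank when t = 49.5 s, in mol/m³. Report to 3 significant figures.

1.55 mol/m³

Total volume: dV/dt = Q_in − Q_out = 0.13400 m³/s, so V(t) = 4.82 + 0.13400 t and V(49.5) = 11.453 m³.
Species balance (pure solvent in): dm/dt = −Q_out · m/V(t).
dm/m = −Q_out dt/(V₀ + 0.13400 t); integrating gives ln(m/m₀) = −(Q_out/(Q_in−Q_out)) ln(V/V₀).
m = m₀ (V₀/V)^(Q_out/(Q_in−Q_out)) = 56.1 × (4.82/11.453)^(1.3284) = 17.769 mol.
C = m/V = 17.769/11.453 = 1.5515 mol/m³.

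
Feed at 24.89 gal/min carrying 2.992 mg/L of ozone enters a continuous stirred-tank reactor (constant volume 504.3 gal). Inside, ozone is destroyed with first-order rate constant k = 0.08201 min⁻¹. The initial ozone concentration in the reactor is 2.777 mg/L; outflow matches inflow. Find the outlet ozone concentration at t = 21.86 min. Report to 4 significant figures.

1.218 mg/L

V dC/dt = Q(C_in − C) − k V C.
dC/dt = (Q/V) C_in − (Q/V + k) C; effective rate a = Q/V + k = 0.0493555 + 0.08201 = 0.131366 min⁻¹.
C_ss = Q C_in/(Q + kV) = 1.12413 mg/L; C(t) = C_ss + (C₀ − C_ss) e^(−a t).
C(21.86) = 1.12413 + (1.65287)·e^(−0.131366·21.86) = 1.12413 + (1.65287)·0.0566054 = 1.21769 mg/L.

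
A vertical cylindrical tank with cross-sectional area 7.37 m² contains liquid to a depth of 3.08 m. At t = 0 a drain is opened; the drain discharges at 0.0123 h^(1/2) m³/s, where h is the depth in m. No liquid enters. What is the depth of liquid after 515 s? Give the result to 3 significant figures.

A dh/dt = −Q_out = −0.0123 √h.
This is separable: 2 d(√h)/dt = −0.0123/A, so √h = √h₀ − (0.0123/(2A)) t.
√h = √3.08 − 0.0123·515/(2·7.37) = 1.7550 − 0.42975 = 1.3252.
h = 1.3252² = 1.7563 m.

1.76 m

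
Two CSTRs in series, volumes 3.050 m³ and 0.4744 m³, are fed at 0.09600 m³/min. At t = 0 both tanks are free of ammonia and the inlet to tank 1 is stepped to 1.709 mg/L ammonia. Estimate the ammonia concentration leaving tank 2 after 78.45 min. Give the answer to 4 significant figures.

Time constants: τᵢ = Vᵢ/Q for each well-mixed tank.
τ₁ = 3.050/0.09600 = 31.7708 min; τ₂ = 0.4744/0.09600 = 4.94167 min.
Tank 1: C₁ = C_in(1 − e^(−t/τ₁)). Tank 2 (τ₁ ≠ τ₂): C₂ = C_in[1 − (τ₁ e^(−t/τ₁) − τ₂ e^(−t/τ₂))/(τ₁ − τ₂)].
At t = 78.45: e^(−t/τ₁) = 0.0846487, e^(−t/τ₂) = 1.27492e-07.
C₂ = 1.709·[1 − (31.7708·0.0846487 − 4.94167·1.27492e-07)/(26.8292)] = 1.709·0.899760 = 1.53769 mg/L.

1.538 mg/L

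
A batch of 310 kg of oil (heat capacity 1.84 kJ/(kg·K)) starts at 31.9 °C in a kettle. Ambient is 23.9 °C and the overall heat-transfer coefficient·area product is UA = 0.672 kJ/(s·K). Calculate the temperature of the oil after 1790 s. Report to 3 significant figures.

Lumped-capacitance energy balance: M c_p dT/dt = UA(T_amb − T).
dT/dt = (T_ss − T)/τ with T_ss = T_amb = 23.900 °C, τ = M c_p/UA = 310·1.84/0.672 = 848.81 s.
Solution: T(t) = T_ss + (T₀ − T_ss) e^(−t/τ).
T(1790) = 23.900 + (8.0000)·0.12138 = 24.871 °C.

24.9 °C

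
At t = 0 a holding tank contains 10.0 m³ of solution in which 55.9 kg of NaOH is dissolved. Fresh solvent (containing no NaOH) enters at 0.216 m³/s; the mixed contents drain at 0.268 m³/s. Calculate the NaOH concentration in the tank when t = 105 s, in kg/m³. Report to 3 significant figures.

Total volume: dV/dt = Q_in − Q_out = -0.052000 m³/s, so V(t) = 10.0 − 0.052000 t and V(105) = 4.5400 m³.
Species balance (pure solvent in): dm/dt = −Q_out · m/V(t).
dm/m = −Q_out dt/(V₀ − 0.052000 t); integrating gives ln(m/m₀) = −(Q_out/(Q_in−Q_out)) ln(V/V₀).
m = m₀ (V₀/V)^(Q_out/(Q_in−Q_out)) = 55.9 × (10.0/4.5400)^(-5.1538) = 0.95484 kg.
C = m/V = 0.95484/4.5400 = 0.21032 kg/m³.

0.210 kg/m³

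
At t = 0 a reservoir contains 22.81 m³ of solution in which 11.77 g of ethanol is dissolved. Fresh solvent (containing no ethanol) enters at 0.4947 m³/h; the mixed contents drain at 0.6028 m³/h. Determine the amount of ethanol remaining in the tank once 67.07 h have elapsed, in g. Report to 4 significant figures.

Total volume: dV/dt = Q_in − Q_out = -0.108100 m³/h, so V(t) = 22.81 − 0.108100 t and V(67.07) = 15.5597 m³.
Solute balance: dm/dt = 0 − Q_out C = −Q_out m/V(t).
dm/m = −Q_out dt/(V₀ − 0.108100 t); integrating gives ln(m/m₀) = −(Q_out/(Q_in−Q_out)) ln(V/V₀).
m = m₀ (V₀/V)^(Q_out/(Q_in−Q_out)) = 11.77 × (22.81/15.5597)^(-5.57632) = 1.39451 g.

1.395 g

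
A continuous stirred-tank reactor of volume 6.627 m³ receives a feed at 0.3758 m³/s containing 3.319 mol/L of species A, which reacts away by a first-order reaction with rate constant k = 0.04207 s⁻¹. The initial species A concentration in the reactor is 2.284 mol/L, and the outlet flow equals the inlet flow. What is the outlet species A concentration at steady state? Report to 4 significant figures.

1.905 mol/L

V dC/dt = Q(C_in − C) − k V C.
Steady state (dC/dt = 0): C_ss = Q C_in/(Q + kV) = C_in/(1 + kV/Q).
C_ss = 0.3758·3.319/(0.3758 + 0.04207·6.627) = 1.24728/0.654598 = 1.90541 mol/L.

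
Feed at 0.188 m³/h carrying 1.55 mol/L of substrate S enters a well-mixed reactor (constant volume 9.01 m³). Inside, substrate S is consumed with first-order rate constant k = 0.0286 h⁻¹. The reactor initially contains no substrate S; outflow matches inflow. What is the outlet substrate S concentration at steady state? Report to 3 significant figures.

Accumulation = in − out − consumed: V dC/dt = Q C_in − Q C − k V C.
At steady state: 0 = Q C_in − (Q + kV) C_ss, so C_ss = Q C_in/(Q + kV).
C_ss = 0.188·1.55/(0.188 + 0.0286·9.01) = 0.29140/0.44569 = 0.65382 mol/L.

0.654 mol/L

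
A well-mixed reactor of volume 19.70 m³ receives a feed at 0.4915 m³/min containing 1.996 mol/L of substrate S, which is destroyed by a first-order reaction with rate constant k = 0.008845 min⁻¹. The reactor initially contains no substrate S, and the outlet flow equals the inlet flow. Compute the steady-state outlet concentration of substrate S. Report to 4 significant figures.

Species balance: V dC/dt = Q C_in − Q C − k V C.
At steady state: 0 = Q C_in − (Q + kV) C_ss, so C_ss = Q C_in/(Q + kV).
C_ss = 0.4915·1.996/(0.4915 + 0.008845·19.70) = 0.981034/0.665747 = 1.47358 mol/L.

1.474 mol/L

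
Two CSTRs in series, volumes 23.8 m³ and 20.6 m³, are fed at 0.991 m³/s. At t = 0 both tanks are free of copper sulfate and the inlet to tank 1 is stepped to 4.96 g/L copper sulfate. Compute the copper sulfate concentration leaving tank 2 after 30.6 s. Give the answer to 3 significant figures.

Species balance on tank i: dCᵢ/dt = (Cᵢ₋₁ − Cᵢ)/τᵢ with τᵢ = Vᵢ/Q.
τ₁ = 23.8/0.991 = 24.016 s; τ₂ = 20.6/0.991 = 20.787 s.
Tank 1: C₁ = C_in(1 − e^(−t/τ₁)). Tank 2 (τ₁ ≠ τ₂): C₂ = C_in[1 − (τ₁ e^(−t/τ₁) − τ₂ e^(−t/τ₂))/(τ₁ − τ₂)].
At t = 30.6: e^(−t/τ₁) = 0.27967, e^(−t/τ₂) = 0.22945.
C₂ = 4.96·[1 − (24.016·0.27967 − 20.787·0.22945)/(3.2291)] = 4.96·0.39704 = 1.9693 g/L.

1.97 g/L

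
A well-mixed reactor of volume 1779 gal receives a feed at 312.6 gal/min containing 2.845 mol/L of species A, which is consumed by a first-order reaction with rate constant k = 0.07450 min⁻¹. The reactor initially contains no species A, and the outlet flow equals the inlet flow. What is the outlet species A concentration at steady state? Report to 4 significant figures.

1.998 mol/L

Accumulation = in − out − consumed: V dC/dt = Q C_in − Q C − k V C.
At steady state: 0 = Q C_in − (Q + kV) C_ss, so C_ss = Q C_in/(Q + kV).
C_ss = 312.6·2.845/(312.6 + 0.07450·1779) = 889.347/445.135 = 1.99792 mol/L.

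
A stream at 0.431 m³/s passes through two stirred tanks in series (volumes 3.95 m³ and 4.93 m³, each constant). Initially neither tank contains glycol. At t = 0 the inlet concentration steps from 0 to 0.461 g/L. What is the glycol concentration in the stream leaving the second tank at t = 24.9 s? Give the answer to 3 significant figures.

0.321 g/L

Species balance on tank i: dCᵢ/dt = (Cᵢ₋₁ − Cᵢ)/τᵢ with τᵢ = Vᵢ/Q.
τ₁ = 3.95/0.431 = 9.1647 s; τ₂ = 4.93/0.431 = 11.439 s.
Solving the cascade with C₁(0)=C₂(0)=0 gives C₂(t) = C_in[1 − (τ₁ e^(−t/τ₁) − τ₂ e^(−t/τ₂))/(τ₁ − τ₂)].
At t = 24.9: e^(−t/τ₁) = 0.066077, e^(−t/τ₂) = 0.11340.
C₂ = 0.461·[1 − (9.1647·0.066077 − 11.439·0.11340)/(-2.2738)] = 0.461·0.69587 = 0.32080 g/L.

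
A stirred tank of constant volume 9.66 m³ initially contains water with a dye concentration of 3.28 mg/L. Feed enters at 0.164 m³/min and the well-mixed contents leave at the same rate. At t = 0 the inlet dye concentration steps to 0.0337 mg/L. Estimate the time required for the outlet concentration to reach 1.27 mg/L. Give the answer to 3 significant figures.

Mass balance on the solute (V constant): V dC/dt = Q(C_in − C), so τ = V/Q = 58.902 min.
C(t) = C_in + (C₀ − C_in) e^(−t/τ). Set C = 1.27 and solve for t:
e^(−t/τ) = (C − C_in)/(C₀ − C_in) = (1.27 − 0.0337)/(3.28 − 0.0337) = 0.38083
t = −τ ln(…) = 58.902 × 0.96539 = 56.864 min.

56.9 min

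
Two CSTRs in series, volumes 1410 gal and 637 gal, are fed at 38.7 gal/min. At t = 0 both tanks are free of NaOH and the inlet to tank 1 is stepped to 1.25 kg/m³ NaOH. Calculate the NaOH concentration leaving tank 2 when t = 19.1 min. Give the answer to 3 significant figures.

0.223 kg/m³

Time constants: τᵢ = Vᵢ/Q for each well-mixed tank.
τ₁ = 1410/38.7 = 36.434 min; τ₂ = 637/38.7 = 16.460 min.
Solving the cascade with C₁(0)=C₂(0)=0 gives C₂(t) = C_in[1 − (τ₁ e^(−t/τ₁) − τ₂ e^(−t/τ₂))/(τ₁ − τ₂)].
At t = 19.1: e^(−t/τ₁) = 0.59201, e^(−t/τ₂) = 0.31336.
C₂ = 1.25·[1 − (36.434·0.59201 − 16.460·0.31336)/(19.974)] = 1.25·0.17837 = 0.22296 kg/m³.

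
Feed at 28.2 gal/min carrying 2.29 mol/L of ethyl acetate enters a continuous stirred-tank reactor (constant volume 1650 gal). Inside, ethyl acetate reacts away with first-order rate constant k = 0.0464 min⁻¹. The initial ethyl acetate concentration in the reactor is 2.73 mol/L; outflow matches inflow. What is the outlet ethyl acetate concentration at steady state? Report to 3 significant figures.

V dC/dt = Q(C_in − C) − k V C.
Steady state (dC/dt = 0): C_ss = Q C_in/(Q + kV) = C_in/(1 + kV/Q).
C_ss = 28.2·2.29/(28.2 + 0.0464·1650) = 64.578/104.76 = 0.61644 mol/L.

0.616 mol/L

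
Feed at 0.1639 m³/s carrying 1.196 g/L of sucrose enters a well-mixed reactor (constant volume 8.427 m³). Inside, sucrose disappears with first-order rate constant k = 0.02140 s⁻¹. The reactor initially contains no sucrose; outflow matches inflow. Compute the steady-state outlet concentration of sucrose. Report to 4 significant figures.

0.5694 g/L

Accumulation = in − out − consumed: V dC/dt = Q C_in − Q C − k V C.
At steady state: 0 = Q C_in − (Q + kV) C_ss, so C_ss = Q C_in/(Q + kV).
C_ss = 0.1639·1.196/(0.1639 + 0.02140·8.427) = 0.196024/0.344238 = 0.569445 g/L.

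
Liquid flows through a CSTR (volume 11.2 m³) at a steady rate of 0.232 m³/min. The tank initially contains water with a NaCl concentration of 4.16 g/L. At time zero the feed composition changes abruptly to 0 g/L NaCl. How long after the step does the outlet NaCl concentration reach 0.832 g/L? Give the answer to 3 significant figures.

77.7 min

Mass balance on the solute (V constant): V dC/dt = Q(C_in − C), so τ = V/Q = 48.276 min.
C(t) = C_in + (C₀ − C_in) e^(−t/τ). Set C = 0.832 and solve for t:
e^(−t/τ) = (C − C_in)/(C₀ − C_in) = (0.832 − 0)/(4.16 − 0) = 0.20000
t = −τ ln(…) = 48.276 × 1.6094 = 77.697 min.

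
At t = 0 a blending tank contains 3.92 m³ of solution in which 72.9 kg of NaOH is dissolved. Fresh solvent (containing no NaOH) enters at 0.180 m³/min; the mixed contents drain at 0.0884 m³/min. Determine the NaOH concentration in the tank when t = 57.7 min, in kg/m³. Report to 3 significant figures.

Total volume: dV/dt = Q_in − Q_out = 0.091600 m³/min, so V(t) = 3.92 + 0.091600 t and V(57.7) = 9.2053 m³.
Solute balance: dm/dt = 0 − Q_out C = −Q_out m/V(t).
Separate: dm/m = −Q_out dt/V(t) ⇒ ln(m/m₀) = −(Q_out/(Q_in−Q_out)) ln(V/V₀).
m = m₀ (V₀/V)^(Q_out/(Q_in−Q_out)) = 72.9 × (3.92/9.2053)^(0.96507) = 31.984 kg.
C = m/V = 31.984/9.2053 = 3.4745 kg/m³.

3.47 kg/m³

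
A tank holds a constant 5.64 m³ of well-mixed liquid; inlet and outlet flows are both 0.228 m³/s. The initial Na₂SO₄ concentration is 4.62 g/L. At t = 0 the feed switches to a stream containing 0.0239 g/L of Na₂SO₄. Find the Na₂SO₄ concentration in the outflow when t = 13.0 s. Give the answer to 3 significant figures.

Species balance on the tank: V dC/dt = Q(C_in − C).
Time constant τ = V/Q = 5.64/0.228 = 24.737 s.
Integrating: C(t) = C_in + (C₀ − C_in) e^(−t/τ).
C(13.0) = 0.0239 + (4.62 − 0.0239)·e^(−13.0/24.737) = 0.0239 + (4.5961)·0.59124 = 2.7413 g/L.

2.74 g/L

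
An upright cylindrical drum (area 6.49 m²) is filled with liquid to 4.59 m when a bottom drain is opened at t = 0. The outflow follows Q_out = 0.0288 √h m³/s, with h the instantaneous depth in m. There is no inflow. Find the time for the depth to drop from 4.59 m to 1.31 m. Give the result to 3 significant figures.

450 s

A dh/dt = −Q_out = −0.0288 √h.
Separate and integrate: 2(√h − √h₀) = −(0.0288/A) t.
t = 2A(√h₀ − √h)/0.0288 = 2·6.49·(√4.59 − √1.31)/0.0288
  = 12.980 × (2.1424 − 1.1446) / 0.0288 = 449.74 s.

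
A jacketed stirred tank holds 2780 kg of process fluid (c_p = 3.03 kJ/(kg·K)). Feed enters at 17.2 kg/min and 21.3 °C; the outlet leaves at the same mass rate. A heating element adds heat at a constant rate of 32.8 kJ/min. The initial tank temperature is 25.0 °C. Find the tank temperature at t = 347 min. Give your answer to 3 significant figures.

M c_p dT/dt = ṁ c_p (T_in − T) + Q̇.
Rearrange: dT/dt = (T_ss − T)/τ with τ = M/ṁ = 161.63 min and T_ss = T_in + Q̇/(ṁ c_p) = 21.929 °C.
Integrating: T(t) = T_ss + (T₀ − T_ss) e^(−t/τ).
T(347) = 21.929 + (3.0706)·e^(−347/161.63) = 21.929 + (3.0706)·0.11685 = 22.288 °C.

22.3 °C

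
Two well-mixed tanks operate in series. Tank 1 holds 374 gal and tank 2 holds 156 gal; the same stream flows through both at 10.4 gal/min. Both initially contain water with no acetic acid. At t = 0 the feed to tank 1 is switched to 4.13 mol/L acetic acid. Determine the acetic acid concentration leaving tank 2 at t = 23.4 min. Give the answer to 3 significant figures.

Time constants: τᵢ = Vᵢ/Q for each well-mixed tank.
τ₁ = 374/10.4 = 35.962 min; τ₂ = 156/10.4 = 15.000 min.
Solving the cascade with C₁(0)=C₂(0)=0 gives C₂(t) = C_in[1 − (τ₁ e^(−t/τ₁) − τ₂ e^(−t/τ₂))/(τ₁ − τ₂)].
At t = 23.4: e^(−t/τ₁) = 0.52168, e^(−t/τ₂) = 0.21014.
C₂ = 4.13·[1 − (35.962·0.52168 − 15.000·0.21014)/(20.962)] = 4.13·0.25538 = 1.0547 mol/L.

1.05 mol/L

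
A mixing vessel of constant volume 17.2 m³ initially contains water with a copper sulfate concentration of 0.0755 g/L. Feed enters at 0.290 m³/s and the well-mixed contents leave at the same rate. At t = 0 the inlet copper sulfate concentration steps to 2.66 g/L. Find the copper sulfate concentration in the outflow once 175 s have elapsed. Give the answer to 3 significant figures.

Species balance on the tank: V dC/dt = Q(C_in − C).
So dC/dt = (C_in − C)/τ with τ = V/Q = 17.2/0.290 = 59.310 s.
C approaches C_in exponentially: C(t) = C_in + (C₀ − C_in) e^(−t/τ).
C(175) = 2.66 + (0.0755 − 2.66)·e^(−175/59.310) = 2.66 + (-2.5845)·0.052309 = 2.5248 g/L.

2.52 g/L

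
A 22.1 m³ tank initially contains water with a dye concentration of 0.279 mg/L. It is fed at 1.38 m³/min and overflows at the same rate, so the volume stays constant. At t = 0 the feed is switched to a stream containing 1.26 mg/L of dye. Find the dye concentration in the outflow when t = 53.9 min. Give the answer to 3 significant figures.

Accumulation = in − out for the solute gives V dC/dt = Q(C_in − C).
So dC/dt = (C_in − C)/τ with τ = V/Q = 22.1/1.38 = 16.014 min.
Solution: C(t) = C_in + (C₀ − C_in) e^(−t/τ).
C(53.9) = 1.26 + (0.279 − 1.26)·e^(−53.9/16.014) = 1.26 + (-0.98100)·0.034538 = 1.2261 mg/L.

1.23 mg/L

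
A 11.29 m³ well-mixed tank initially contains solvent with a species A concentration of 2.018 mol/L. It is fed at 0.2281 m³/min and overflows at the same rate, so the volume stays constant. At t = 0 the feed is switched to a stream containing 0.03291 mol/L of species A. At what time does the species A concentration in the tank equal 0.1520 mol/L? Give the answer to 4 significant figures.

Transient balance on the dissolved component: V dC/dt = Q(C_in − C), so τ = V/Q = 49.4958 min.
C(t) = C_in + (C₀ − C_in) e^(−t/τ). Set C = 0.1520 and solve for t:
e^(−t/τ) = (C − C_in)/(C₀ − C_in) = (0.1520 − 0.03291)/(2.018 − 0.03291) = 0.0599922
t = −τ ln(…) = 49.4958 × 2.81354 = 139.259 min.

139.3 min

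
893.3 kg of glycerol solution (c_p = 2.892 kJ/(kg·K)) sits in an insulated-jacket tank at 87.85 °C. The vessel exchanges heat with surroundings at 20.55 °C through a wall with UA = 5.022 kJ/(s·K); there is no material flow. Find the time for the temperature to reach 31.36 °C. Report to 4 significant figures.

940.7 s

Lumped-capacitance energy balance: M c_p dT/dt = UA(T_amb − T).
τ = M c_p/UA = 514.421 s; T_ss = T_amb = 20.5500 °C.
T(t) = T_ss + (T₀ − T_ss)e^(−t/τ); set T = 31.36:
t = −τ ln[(T − T_ss)/(T₀ − T_ss)] = −514.421 · ln(0.160624) = 940.716 s.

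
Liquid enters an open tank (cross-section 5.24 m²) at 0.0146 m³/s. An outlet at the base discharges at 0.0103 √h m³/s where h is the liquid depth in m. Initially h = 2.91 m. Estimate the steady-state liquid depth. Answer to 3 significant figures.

2.01 m

A dh/dt = Q_in − 0.0103 √h. Steady state requires inflow = outflow:
Q_in = 0.0103 √h_ss ⇒ √h_ss = 0.0146/0.0103 = 1.4175.
h_ss = 1.4175² = 2.0092 m. (Since h₀ = 2.91 m > h_ss, the level will fall toward this value.)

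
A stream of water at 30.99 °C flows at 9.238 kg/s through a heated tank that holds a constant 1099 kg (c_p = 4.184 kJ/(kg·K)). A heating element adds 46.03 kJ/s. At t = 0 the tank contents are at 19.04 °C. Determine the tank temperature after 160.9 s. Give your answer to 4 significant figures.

Unsteady energy balance on the tank contents: M c_p dT/dt = ṁ c_p (T_in − T) + 46.03.
Rearrange: dT/dt = (T_ss − T)/τ with τ = M/ṁ = 118.965 s and T_ss = T_in + Q̇/(ṁ c_p) = 32.1809 °C.
This is linear first-order; T(t) = T_ss + (T₀ − T_ss) e^(−t/τ).
T(160.9) = 32.1809 + (-13.1409)·e^(−160.9/118.965) = 32.1809 + (-13.1409)·0.258594 = 28.7827 °C.

28.78 °C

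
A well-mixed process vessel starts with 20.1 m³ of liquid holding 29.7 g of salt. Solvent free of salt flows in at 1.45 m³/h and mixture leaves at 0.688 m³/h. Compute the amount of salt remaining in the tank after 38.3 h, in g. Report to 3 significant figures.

13.2 g

Let m(t) be the amount of salt. Volume: V(t) = V₀ + (Q_in − Q_out) t = 20.1 + 0.76200 t; V(38.3) = 49.285 m³.
No salt enters, so dm/dt = −Q_out · (m/V).
Separate: dm/m = −Q_out dt/V(t) ⇒ ln(m/m₀) = −(Q_out/(Q_in−Q_out)) ln(V/V₀).
m = m₀ (V₀/V)^(Q_out/(Q_in−Q_out)) = 29.7 × (20.1/49.285)^(0.90289) = 13.215 g.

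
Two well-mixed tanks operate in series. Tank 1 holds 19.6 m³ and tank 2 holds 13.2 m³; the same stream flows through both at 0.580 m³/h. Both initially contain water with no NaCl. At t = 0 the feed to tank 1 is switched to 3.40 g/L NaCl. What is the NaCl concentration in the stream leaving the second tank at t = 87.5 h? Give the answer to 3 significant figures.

2.77 g/L

Time constants: τᵢ = Vᵢ/Q for each well-mixed tank.
τ₁ = 19.6/0.580 = 33.793 h; τ₂ = 13.2/0.580 = 22.759 h.
Tank 1: C₁ = C_in(1 − e^(−t/τ₁)). Tank 2 (τ₁ ≠ τ₂): C₂ = C_in[1 − (τ₁ e^(−t/τ₁) − τ₂ e^(−t/τ₂))/(τ₁ − τ₂)].
At t = 87.5: e^(−t/τ₁) = 0.075074, e^(−t/τ₂) = 0.021393.
C₂ = 3.40·[1 − (33.793·0.075074 − 22.759·0.021393)/(11.034)] = 3.40·0.81421 = 2.7683 g/L.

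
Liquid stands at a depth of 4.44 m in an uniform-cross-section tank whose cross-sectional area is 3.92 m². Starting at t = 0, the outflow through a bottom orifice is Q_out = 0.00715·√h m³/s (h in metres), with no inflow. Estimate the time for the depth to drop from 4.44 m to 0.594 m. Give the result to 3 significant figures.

1470 s

A dh/dt = −Q_out = −0.00715 √h.
Separate and integrate: 2(√h − √h₀) = −(0.00715/A) t.
t = 2A(√h₀ − √h)/0.00715 = 2·3.92·(√4.44 − √0.594)/0.00715
  = 7.8400 × (2.1071 − 0.77071) / 0.00715 = 1465.4 s.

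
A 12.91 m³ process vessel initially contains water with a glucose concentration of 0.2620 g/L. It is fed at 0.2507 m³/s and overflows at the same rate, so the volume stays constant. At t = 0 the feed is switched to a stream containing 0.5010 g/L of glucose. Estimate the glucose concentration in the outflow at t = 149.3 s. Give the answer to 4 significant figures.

Species balance on the tank: V dC/dt = Q(C_in − C).
Time constant τ = V/Q = 12.91/0.2507 = 51.4958 s.
Integrating: C(t) = C_in + (C₀ − C_in) e^(−t/τ).
C(149.3) = 0.5010 + (0.2620 − 0.5010)·e^(−149.3/51.4958) = 0.5010 + (-0.239000)·0.0550637 = 0.487840 g/L.

0.4878 g/L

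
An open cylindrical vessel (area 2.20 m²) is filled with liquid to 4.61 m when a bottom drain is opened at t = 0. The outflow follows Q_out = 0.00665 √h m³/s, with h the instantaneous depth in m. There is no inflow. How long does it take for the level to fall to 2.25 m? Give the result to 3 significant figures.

Accumulation of liquid (constant cross-section A): A dh/dt = −0.00665 √h.
∫ h^(−1/2) dh = −(0.00665/A) ∫ dt, giving 2√h = 2√h₀ − (0.00665/A) t.
t = 2A(√h₀ − √h)/0.00665 = 2·2.20·(√4.61 − √2.25)/0.00665
  = 4.4000 × (2.1471 − 1.5000) / 0.00665 = 428.15 s.

428 s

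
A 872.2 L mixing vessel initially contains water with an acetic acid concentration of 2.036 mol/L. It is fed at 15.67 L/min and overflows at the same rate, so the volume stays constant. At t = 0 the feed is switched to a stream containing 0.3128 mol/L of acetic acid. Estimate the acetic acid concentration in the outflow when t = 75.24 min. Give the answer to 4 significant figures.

Species balance on the tank: V dC/dt = Q(C_in − C).
Rewrite as dC/dt + C/τ = C_in/τ, τ = V/Q = 55.6605 min.
This is linear first-order; C(t) = C_in + (C₀ − C_in) e^(−t/τ).
C(75.24) = 0.3128 + (2.036 − 0.3128)·e^(−75.24/55.6605) = 0.3128 + (1.72320)·0.258783 = 0.758734 mol/L.

0.7587 mol/L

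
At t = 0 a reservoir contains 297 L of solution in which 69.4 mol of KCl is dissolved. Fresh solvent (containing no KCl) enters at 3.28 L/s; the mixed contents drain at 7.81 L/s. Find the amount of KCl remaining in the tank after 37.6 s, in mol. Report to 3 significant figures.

Let m(t) be the amount of KCl. Volume: V(t) = V₀ + (Q_in − Q_out) t = 297 − 4.5300 t; V(37.6) = 126.67 L.
No KCl enters, so dm/dt = −Q_out · (m/V).
Separate: dm/m = −Q_out dt/V(t) ⇒ ln(m/m₀) = −(Q_out/(Q_in−Q_out)) ln(V/V₀).
m = m₀ (V₀/V)^(Q_out/(Q_in−Q_out)) = 69.4 × (297/126.67)^(-1.7241) = 15.971 mol.

16.0 mol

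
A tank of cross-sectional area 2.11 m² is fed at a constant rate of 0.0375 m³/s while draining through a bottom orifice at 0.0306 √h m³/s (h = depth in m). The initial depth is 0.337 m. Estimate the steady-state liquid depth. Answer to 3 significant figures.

1.50 m

Volume balance on the tank: A dh/dt = Q_in − 0.0306 √h. At steady state dh/dt = 0:
Q_in = 0.0306 √h_ss ⇒ √h_ss = 0.0375/0.0306 = 1.2255.
h_ss = 1.2255² = 1.5018 m. (Since h₀ = 0.337 m < h_ss, the level will rise toward this value.)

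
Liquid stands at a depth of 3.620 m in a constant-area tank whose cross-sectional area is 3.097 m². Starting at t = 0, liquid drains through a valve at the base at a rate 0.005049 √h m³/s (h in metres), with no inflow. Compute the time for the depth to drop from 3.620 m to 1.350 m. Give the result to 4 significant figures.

Volume balance on the tank: A dh/dt = −0.005049 √h.
∫ h^(−1/2) dh = −(0.005049/A) ∫ dt, giving 2√h = 2√h₀ − (0.005049/A) t.
t = 2A(√h₀ − √h)/0.005049 = 2·3.097·(√3.620 − √1.350)/0.005049
  = 6.19400 × (1.90263 − 1.16190) / 0.005049 = 908.717 s.

908.7 s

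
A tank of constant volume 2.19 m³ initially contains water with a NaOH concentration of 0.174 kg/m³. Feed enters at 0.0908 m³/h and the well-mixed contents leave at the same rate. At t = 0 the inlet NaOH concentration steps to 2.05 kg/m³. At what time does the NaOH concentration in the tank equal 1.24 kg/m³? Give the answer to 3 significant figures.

Unsteady species balance (constant V, well mixed): V dC/dt = Q(C_in − C), so τ = V/Q = 24.119 h.
C(t) = C_in + (C₀ − C_in) e^(−t/τ). Set C = 1.24 and solve for t:
e^(−t/τ) = (C − C_in)/(C₀ − C_in) = (1.24 − 2.05)/(0.174 − 2.05) = 0.43177
t = −τ ln(…) = 24.119 × 0.83986 = 20.257 h.

20.3 h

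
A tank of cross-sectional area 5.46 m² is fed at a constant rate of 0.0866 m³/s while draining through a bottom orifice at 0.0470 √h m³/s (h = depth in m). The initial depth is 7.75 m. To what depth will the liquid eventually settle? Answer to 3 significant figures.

Unsteady balance on liquid volume: A dh/dt = Q_in − 0.0470 √h. At steady state dh/dt = 0:
Q_in = 0.0470 √h_ss ⇒ √h_ss = 0.0866/0.0470 = 1.8426.
h_ss = 1.8426² = 3.3950 m. (Since h₀ = 7.75 m > h_ss, the level will fall toward this value.)

3.40 m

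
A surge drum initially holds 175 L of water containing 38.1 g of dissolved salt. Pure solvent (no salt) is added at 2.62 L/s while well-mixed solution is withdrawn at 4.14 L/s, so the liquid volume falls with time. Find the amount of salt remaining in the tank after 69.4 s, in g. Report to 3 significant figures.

Let m(t) be the amount of salt. Volume: V(t) = V₀ + (Q_in − Q_out) t = 175 − 1.5200 t; V(69.4) = 69.512 L.
Species balance (pure solvent in): dm/dt = −Q_out · m/V(t).
Separate: dm/m = −Q_out dt/V(t) ⇒ ln(m/m₀) = −(Q_out/(Q_in−Q_out)) ln(V/V₀).
m = m₀ (V₀/V)^(Q_out/(Q_in−Q_out)) = 38.1 × (175/69.512)^(-2.7237) = 3.0817 g.

3.08 g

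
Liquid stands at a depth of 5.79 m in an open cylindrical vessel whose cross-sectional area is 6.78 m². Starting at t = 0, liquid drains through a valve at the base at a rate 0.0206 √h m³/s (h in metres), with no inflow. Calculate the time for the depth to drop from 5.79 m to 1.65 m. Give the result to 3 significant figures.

738 s

With no inflow, A dh/dt = −0.0206 √h.
Separate and integrate: 2(√h − √h₀) = −(0.0206/A) t.
t = 2A(√h₀ − √h)/0.0206 = 2·6.78·(√5.79 − √1.65)/0.0206
  = 13.560 × (2.4062 − 1.2845) / 0.0206 = 738.37 s.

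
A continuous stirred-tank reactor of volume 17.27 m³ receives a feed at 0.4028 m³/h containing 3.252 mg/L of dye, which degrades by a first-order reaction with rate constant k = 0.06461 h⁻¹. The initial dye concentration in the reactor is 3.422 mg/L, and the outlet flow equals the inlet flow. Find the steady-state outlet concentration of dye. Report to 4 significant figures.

Species balance: V dC/dt = Q C_in − Q C − k V C.
Steady state (dC/dt = 0): C_ss = Q C_in/(Q + kV) = C_in/(1 + kV/Q).
C_ss = 0.4028·3.252/(0.4028 + 0.06461·17.27) = 1.30991/1.51861 = 0.862566 mg/L.

0.8626 mg/L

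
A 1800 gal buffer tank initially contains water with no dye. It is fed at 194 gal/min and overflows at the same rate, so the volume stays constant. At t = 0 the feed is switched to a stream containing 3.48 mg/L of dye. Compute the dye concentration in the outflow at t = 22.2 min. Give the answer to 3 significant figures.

Transient balance on the dissolved component: V dC/dt = Q(C_in − C).
Time constant τ = V/Q = 1800/194 = 9.2784 min.
This is linear first-order; C(t) = C_in + (C₀ − C_in) e^(−t/τ).
C(22.2) = 3.48 + (0 − 3.48)·e^(−22.2/9.2784) = 3.48 + (-3.4800)·0.091386 = 3.1620 mg/L.

3.16 mg/L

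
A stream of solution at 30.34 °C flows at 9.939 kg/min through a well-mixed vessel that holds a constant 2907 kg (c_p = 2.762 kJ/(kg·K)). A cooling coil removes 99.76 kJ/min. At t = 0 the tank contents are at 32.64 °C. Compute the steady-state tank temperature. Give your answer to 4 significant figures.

Unsteady energy balance on the tank contents: M c_p dT/dt = ṁ c_p (T_in − T) − 99.76.
At steady state dT/dt = 0 ⇒ T_ss = T_in − Q̇/(ṁ c_p) = 30.34 − 99.76/(9.939·2.762) = 26.7060 °C.

26.71 °C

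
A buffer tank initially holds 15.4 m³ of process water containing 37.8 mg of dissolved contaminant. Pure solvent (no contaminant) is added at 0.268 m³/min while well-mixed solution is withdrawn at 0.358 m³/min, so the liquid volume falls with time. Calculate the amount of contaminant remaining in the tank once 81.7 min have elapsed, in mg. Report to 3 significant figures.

Let m(t) be the amount of contaminant. Volume: V(t) = V₀ + (Q_in − Q_out) t = 15.4 − 0.090000 t; V(81.7) = 8.0470 m³.
No contaminant enters, so dm/dt = −Q_out · (m/V).
dm/m = −Q_out dt/(V₀ − 0.090000 t); integrating gives ln(m/m₀) = −(Q_out/(Q_in−Q_out)) ln(V/V₀).
m = m₀ (V₀/V)^(Q_out/(Q_in−Q_out)) = 37.8 × (15.4/8.0470)^(-3.9778) = 2.8590 mg.

2.86 mg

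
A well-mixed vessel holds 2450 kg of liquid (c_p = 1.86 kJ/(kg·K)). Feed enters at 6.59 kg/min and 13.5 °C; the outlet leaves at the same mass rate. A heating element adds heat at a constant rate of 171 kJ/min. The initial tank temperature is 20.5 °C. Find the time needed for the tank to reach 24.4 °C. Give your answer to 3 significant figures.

306 min

Energy balance: M c_p dT/dt = ṁ c_p (T_in − T) + 171.
τ = M/ṁ = 371.78 min; T_ss = T_in + Q̇/(ṁ c_p) = 27.451 °C.
T(t) = T_ss + (T₀ − T_ss) e^(−t/τ). Set T = 24.4:
e^(−t/τ) = (24.4 − 27.451)/(20.5 − 27.451) = 0.43891
t = −371.78 · ln(0.43891) = 306.14 min.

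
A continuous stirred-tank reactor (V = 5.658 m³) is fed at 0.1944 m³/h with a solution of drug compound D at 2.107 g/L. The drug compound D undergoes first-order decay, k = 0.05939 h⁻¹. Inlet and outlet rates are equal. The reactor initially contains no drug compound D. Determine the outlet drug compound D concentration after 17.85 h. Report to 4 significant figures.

V dC/dt = Q(C_in − C) − k V C.
dC/dt = (Q/V) C_in − (Q/V + k) C; effective rate a = Q/V + k = 0.0343584 + 0.05939 = 0.0937484 h⁻¹.
C_ss = Q C_in/(Q + kV) = 0.772207 g/L; C(t) = C_ss + (C₀ − C_ss) e^(−a t).
C(17.85) = 0.772207 + (-0.772207)·e^(−0.0937484·17.85) = 0.772207 + (-0.772207)·0.187606 = 0.627336 g/L.

0.6273 g/L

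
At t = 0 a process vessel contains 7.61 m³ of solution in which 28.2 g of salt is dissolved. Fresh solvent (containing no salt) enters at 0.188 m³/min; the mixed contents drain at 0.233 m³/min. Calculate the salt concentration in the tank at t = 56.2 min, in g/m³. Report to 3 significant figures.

0.685 g/m³

Let m(t) be the amount of salt. Volume: V(t) = V₀ + (Q_in − Q_out) t = 7.61 − 0.045000 t; V(56.2) = 5.0810 m³.
Solute balance: dm/dt = 0 − Q_out C = −Q_out m/V(t).
dm/m = −Q_out dt/(V₀ − 0.045000 t); integrating gives ln(m/m₀) = −(Q_out/(Q_in−Q_out)) ln(V/V₀).
m = m₀ (V₀/V)^(Q_out/(Q_in−Q_out)) = 28.2 × (7.61/5.0810)^(-5.1778) = 3.4824 g.
C = m/V = 3.4824/5.0810 = 0.68538 g/m³.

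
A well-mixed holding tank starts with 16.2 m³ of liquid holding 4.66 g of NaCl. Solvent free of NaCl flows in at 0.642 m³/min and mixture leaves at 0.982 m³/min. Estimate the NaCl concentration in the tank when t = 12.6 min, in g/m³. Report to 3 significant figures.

0.161 g/m³

Total volume: dV/dt = Q_in − Q_out = -0.34000 m³/min, so V(t) = 16.2 − 0.34000 t and V(12.6) = 11.916 m³.
Species balance (pure solvent in): dm/dt = −Q_out · m/V(t).
Separate: dm/m = −Q_out dt/V(t) ⇒ ln(m/m₀) = −(Q_out/(Q_in−Q_out)) ln(V/V₀).
m = m₀ (V₀/V)^(Q_out/(Q_in−Q_out)) = 4.66 × (16.2/11.916)^(-2.8882) = 1.9193 g.
C = m/V = 1.9193/11.916 = 0.16107 g/m³.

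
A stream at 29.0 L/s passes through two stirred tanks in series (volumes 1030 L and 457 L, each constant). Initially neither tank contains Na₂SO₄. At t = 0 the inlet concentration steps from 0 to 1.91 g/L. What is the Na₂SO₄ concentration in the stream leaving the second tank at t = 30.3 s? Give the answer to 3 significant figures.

0.670 g/L

Time constants: τᵢ = Vᵢ/Q for each well-mixed tank.
τ₁ = 1030/29.0 = 35.517 s; τ₂ = 457/29.0 = 15.759 s.
Tank 1: C₁ = C_in(1 − e^(−t/τ₁)). Tank 2 (τ₁ ≠ τ₂): C₂ = C_in[1 − (τ₁ e^(−t/τ₁) − τ₂ e^(−t/τ₂))/(τ₁ − τ₂)].
At t = 30.3: e^(−t/τ₁) = 0.42609, e^(−t/τ₂) = 0.14620.
C₂ = 1.91·[1 − (35.517·0.42609 − 15.759·0.14620)/(19.759)] = 1.91·0.35069 = 0.66981 g/L.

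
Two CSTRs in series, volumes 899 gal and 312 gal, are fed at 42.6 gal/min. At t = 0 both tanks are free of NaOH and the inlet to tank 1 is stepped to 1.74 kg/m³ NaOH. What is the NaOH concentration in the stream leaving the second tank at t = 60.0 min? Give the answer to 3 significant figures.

Species balance on tank i: dCᵢ/dt = (Cᵢ₋₁ − Cᵢ)/τᵢ with τᵢ = Vᵢ/Q.
τ₁ = 899/42.6 = 21.103 min; τ₂ = 312/42.6 = 7.3239 min.
Tank 1: C₁ = C_in(1 − e^(−t/τ₁)). Tank 2 (τ₁ ≠ τ₂): C₂ = C_in[1 − (τ₁ e^(−t/τ₁) − τ₂ e^(−t/τ₂))/(τ₁ − τ₂)].
At t = 60.0: e^(−t/τ₁) = 0.058241, e^(−t/τ₂) = 0.00027677.
C₂ = 1.74·[1 − (21.103·0.058241 − 7.3239·0.00027677)/(13.779)] = 1.74·0.91095 = 1.5851 kg/m³.

1.59 kg/m³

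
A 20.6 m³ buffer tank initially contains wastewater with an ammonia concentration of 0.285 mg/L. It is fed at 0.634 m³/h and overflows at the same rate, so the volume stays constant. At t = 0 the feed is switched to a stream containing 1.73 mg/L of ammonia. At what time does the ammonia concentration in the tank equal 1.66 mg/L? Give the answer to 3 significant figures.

Species balance: V dC/dt = Q(C_in − C) ⇒ τ = V/Q = 32.492 h.
C(t) = C_in + (C₀ − C_in) e^(−t/τ). Set C = 1.66 and solve for t:
e^(−t/τ) = (C − C_in)/(C₀ − C_in) = (1.66 − 1.73)/(0.285 − 1.73) = 0.048443
t = −τ ln(…) = 32.492 × 3.0274 = 98.366 h.

98.4 h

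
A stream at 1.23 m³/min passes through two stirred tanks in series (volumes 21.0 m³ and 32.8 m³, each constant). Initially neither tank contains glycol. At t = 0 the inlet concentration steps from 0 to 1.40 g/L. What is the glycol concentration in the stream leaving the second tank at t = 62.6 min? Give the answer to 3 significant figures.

Species balance on tank i: dCᵢ/dt = (Cᵢ₋₁ − Cᵢ)/τᵢ with τᵢ = Vᵢ/Q.
τ₁ = 21.0/1.23 = 17.073 min; τ₂ = 32.8/1.23 = 26.667 min.
Solving the cascade with C₁(0)=C₂(0)=0 gives C₂(t) = C_in[1 − (τ₁ e^(−t/τ₁) − τ₂ e^(−t/τ₂))/(τ₁ − τ₂)].
At t = 62.6: e^(−t/τ₁) = 0.025564, e^(−t/τ₂) = 0.095608.
C₂ = 1.40·[1 − (17.073·0.025564 − 26.667·0.095608)/(-9.5935)] = 1.40·0.77974 = 1.0916 g/L.

1.09 g/L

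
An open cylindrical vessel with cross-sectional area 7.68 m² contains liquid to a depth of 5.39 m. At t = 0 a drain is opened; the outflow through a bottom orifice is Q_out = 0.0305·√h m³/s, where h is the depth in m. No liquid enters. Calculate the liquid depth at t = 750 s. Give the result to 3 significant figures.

With no inflow, A dh/dt = −0.0305 √h.
∫ h^(−1/2) dh = −(0.0305/A) ∫ dt, giving 2√h = 2√h₀ − (0.0305/A) t.
√h = √5.39 − 0.0305·750/(2·7.68) = 2.3216 − 1.4893 = 0.83238.
h = 0.83238² = 0.69286 m.

0.693 m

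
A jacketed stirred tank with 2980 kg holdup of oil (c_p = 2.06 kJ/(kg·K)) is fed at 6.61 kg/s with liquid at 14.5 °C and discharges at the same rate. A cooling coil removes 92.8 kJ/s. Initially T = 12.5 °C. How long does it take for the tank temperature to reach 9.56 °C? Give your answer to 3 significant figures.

425 s

M c_p dT/dt = ṁ c_p (T_in − T) − Q̇.
τ = M/ṁ = 450.83 s; T_ss = T_in − Q̇/(ṁ c_p) = 7.6848 °C.
T(t) = T_ss + (T₀ − T_ss) e^(−t/τ). Set T = 9.56:
e^(−t/τ) = (9.56 − 7.6848)/(12.5 − 7.6848) = 0.38943
t = −450.83 · ln(0.38943) = 425.16 s.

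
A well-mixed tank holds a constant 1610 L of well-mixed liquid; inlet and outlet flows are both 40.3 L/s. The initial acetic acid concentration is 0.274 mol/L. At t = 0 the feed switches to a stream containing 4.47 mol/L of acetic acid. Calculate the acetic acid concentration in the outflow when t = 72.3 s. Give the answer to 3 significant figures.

Transient balance on the dissolved component: V dC/dt = Q(C_in − C).
Time constant τ = V/Q = 1610/40.3 = 39.950 s.
Solution: C(t) = C_in + (C₀ − C_in) e^(−t/τ).
C(72.3) = 4.47 + (0.274 − 4.47)·e^(−72.3/39.950) = 4.47 + (-4.1960)·0.16370 = 3.7831 mol/L.

3.78 mol/L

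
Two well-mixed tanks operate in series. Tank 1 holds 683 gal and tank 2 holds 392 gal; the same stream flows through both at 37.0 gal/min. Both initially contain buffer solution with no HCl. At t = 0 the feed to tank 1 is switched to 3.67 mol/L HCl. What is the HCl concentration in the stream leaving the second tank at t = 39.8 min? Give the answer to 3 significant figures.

2.79 mol/L

Time constants: τᵢ = Vᵢ/Q for each well-mixed tank.
τ₁ = 683/37.0 = 18.459 min; τ₂ = 392/37.0 = 10.595 min.
Solving the cascade with C₁(0)=C₂(0)=0 gives C₂(t) = C_in[1 − (τ₁ e^(−t/τ₁) − τ₂ e^(−t/τ₂))/(τ₁ − τ₂)].
At t = 39.8: e^(−t/τ₁) = 0.11578, e^(−t/τ₂) = 0.023362.
C₂ = 3.67·[1 − (18.459·0.11578 − 10.595·0.023362)/(7.8649)] = 3.67·0.75973 = 2.7882 mol/L.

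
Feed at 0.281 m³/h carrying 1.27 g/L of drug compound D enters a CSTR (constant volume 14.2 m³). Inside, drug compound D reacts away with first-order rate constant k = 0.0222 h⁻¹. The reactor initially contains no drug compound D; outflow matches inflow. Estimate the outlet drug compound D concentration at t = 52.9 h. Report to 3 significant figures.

0.534 g/L

Accumulation = in − out − consumed: V dC/dt = Q C_in − Q C − k V C.
dC/dt = (Q/V) C_in − (Q/V + k) C; effective rate a = Q/V + k = 0.019789 + 0.0222 = 0.041989 h⁻¹.
C_ss = Q C_in/(Q + kV) = 0.59853 g/L; C(t) = C_ss + (C₀ − C_ss) e^(−a t).
C(52.9) = 0.59853 + (-0.59853)·e^(−0.041989·52.9) = 0.59853 + (-0.59853)·0.10848 = 0.53361 g/L.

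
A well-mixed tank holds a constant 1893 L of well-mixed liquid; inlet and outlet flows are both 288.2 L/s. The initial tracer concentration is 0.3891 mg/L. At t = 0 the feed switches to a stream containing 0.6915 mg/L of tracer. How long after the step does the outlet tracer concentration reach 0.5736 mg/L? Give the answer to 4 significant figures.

Species balance on the tank: V dC/dt = Q(C_in − C), so τ = V/Q = 6.56836 s.
C(t) = C_in + (C₀ − C_in) e^(−t/τ). Set C = 0.5736 and solve for t:
e^(−t/τ) = (C − C_in)/(C₀ − C_in) = (0.5736 − 0.6915)/(0.3891 − 0.6915) = 0.389881
t = −τ ln(…) = 6.56836 × 0.941914 = 6.18682 s.

6.187 s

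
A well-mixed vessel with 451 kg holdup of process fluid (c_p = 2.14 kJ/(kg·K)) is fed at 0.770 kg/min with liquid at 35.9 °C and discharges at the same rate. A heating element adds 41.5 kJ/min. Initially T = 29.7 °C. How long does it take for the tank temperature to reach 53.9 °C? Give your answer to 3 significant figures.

864 min

M c_p dT/dt = ṁ c_p (T_in − T) + Q̇.
τ = M/ṁ = 585.71 min; T_ss = T_in + Q̇/(ṁ c_p) = 61.085 °C.
T(t) = T_ss + (T₀ − T_ss) e^(−t/τ). Set T = 53.9:
e^(−t/τ) = (53.9 − 61.085)/(29.7 − 61.085) = 0.22893
t = −585.71 · ln(0.22893) = 863.53 min.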